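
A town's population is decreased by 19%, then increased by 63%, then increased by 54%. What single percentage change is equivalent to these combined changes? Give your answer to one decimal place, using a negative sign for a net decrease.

103.3%

The combined multiplier is 0.81 × 1.63 × 1.54 = 2.033262.
That corresponds to an increase of 103.3%.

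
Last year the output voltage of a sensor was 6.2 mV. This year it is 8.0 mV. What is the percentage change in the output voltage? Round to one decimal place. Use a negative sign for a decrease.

Change: 8.0 − 6.2 = 1.8.
Relative to the original: 1.8 ÷ 6.2 ≈ 29.0%.

29.0%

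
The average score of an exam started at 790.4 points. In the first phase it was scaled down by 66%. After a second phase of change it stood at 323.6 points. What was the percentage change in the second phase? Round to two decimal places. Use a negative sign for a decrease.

After the first phase: 790.4 × 0.34 = 268.736.
Second-phase multiplier: 323.6 ÷ 268.736 ≈ 1.204156.
That is a change of 20.42%.

20.42%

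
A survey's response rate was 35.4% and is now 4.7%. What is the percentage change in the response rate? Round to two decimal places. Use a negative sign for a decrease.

-86.72%

The change is 4.7 − 35.4 = -30.7 percentage points.
Relative to the original 35.4%, that is -30.7 ÷ 35.4 ≈ -86.72%.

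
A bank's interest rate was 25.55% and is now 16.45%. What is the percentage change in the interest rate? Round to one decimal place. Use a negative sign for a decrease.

The change is 16.45 − 25.55 = -9.10 percentage points.
Relative to the original 25.55%, that is -9.10 ÷ 25.55 ≈ -35.6%.

-35.6%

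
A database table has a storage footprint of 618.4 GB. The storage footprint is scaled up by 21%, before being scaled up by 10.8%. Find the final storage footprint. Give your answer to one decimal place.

829.1 GB

21% increase: 618.4 × 1.21 = 748.264.
10.8% increase: 748.264 × 1.108 = 829.076512 ≈ 829.1.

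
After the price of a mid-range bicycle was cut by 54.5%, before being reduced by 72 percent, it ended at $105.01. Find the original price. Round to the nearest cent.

$824.25

The overall multiplier applied was 0.455 × 0.28 = 0.1274.
So the original price was $105.01 ÷ 0.1274 ≈ $824.25.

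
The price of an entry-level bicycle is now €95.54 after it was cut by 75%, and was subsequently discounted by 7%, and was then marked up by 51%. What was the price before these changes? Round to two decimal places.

€272.14

The overall multiplier applied was 0.25 × 0.93 × 1.51 = 0.351075.
So the original price was €95.54 ÷ 0.351075 ≈ €272.14.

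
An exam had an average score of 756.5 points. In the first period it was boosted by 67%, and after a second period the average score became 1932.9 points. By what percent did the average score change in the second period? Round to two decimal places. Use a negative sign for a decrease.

After the first period: 756.5 × 1.67 = 1263.355.
Second-period multiplier: 1932.9 ÷ 1263.355 ≈ 1.529974.
That is a change of 53.00%.

53.00%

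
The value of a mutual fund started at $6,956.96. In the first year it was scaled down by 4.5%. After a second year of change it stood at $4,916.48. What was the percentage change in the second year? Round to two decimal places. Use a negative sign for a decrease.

-26.00%

After the first year: $6,956.96 × 0.955 = $6643.8968.
Second-year multiplier: $4,916.48 ÷ $6643.8968 ≈ 0.739999.
That is a change of -26.00%.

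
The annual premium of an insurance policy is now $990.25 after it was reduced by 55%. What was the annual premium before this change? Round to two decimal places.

The overall multiplier applied was 0.45.
So the original annual premium was $990.25 ÷ 0.45 ≈ $2200.56.

$2200.56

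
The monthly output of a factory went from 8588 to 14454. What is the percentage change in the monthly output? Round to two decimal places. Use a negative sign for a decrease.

Change: 14454 − 8588 = 5866.
Relative to the original: 5866 ÷ 8588 ≈ 68.30%.

68.30%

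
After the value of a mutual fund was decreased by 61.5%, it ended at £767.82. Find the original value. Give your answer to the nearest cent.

The overall multiplier applied was 0.385.
So the original value was £767.82 ÷ 0.385 ≈ £1994.34.

£1994.34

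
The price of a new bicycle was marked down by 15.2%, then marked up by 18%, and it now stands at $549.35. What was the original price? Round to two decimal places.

The overall multiplier applied was 0.848 × 1.18 = 1.00064.
So the original price was $549.35 ÷ 1.00064 ≈ $549.00.

$549.00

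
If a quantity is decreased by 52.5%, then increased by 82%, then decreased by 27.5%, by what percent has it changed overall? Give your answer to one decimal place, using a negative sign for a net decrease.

-37.3%

The combined multiplier is 0.475 × 1.82 × 0.725 = 0.6267625.
That corresponds to a decrease of 37.3%.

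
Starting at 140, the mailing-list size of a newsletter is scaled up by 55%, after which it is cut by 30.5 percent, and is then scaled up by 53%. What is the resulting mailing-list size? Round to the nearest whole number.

Apply the 55% increase: 140 × 1.55 = 217.
30.5% decrease: 217 × 0.695 = 150.815.
After the 53% increase: 150.815 × 1.53 = 230.74695 ≈ 231.

231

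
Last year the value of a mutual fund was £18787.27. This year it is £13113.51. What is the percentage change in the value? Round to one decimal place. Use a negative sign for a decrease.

Change: £13113.51 − £18787.27 = -£5673.76.
Relative to the original: -£5673.76 ÷ £18787.27 ≈ -30.2%.

-30.2%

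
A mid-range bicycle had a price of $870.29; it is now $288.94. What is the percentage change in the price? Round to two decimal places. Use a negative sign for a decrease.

-66.80%

Change: $288.94 − $870.29 = -$581.35.
Relative to the original: -$581.35 ÷ $870.29 ≈ -66.80%.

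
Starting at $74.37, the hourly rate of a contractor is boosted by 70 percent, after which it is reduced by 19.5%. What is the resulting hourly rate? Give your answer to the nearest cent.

$101.78

Each change multiplies by a factor: 1.7 × 0.805 = 1.3685.
$74.37 × 1.3685 = $101.775345 ≈ $101.78.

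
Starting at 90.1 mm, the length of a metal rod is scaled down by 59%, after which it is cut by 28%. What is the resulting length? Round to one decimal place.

26.6 mm

Each change multiplies by a factor: 0.41 × 0.72 = 0.2952.
90.1 × 0.2952 = 26.59752 ≈ 26.6.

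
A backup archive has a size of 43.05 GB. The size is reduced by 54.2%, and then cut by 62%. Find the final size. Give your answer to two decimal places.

After the 54.2% decrease: 43.05 × 0.458 = 19.7169.
After the 62% decrease: 19.7169 × 0.38 = 7.492422 ≈ 7.49.

7.49 GB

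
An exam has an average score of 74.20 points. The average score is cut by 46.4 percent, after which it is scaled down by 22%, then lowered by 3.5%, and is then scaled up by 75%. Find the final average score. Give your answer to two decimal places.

52.39 points

Each change multiplies by a factor: 0.536 × 0.78 × 0.965 × 1.75 = 0.7060326.
74.20 × 0.7060326 = 52.38761892 ≈ 52.39.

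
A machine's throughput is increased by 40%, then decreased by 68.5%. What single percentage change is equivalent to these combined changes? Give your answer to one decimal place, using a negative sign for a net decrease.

-55.9%

A 40% increase multiplies by 1.4.
Then a 68.5% decrease: 1.4 × 0.315 = 0.441.
Overall factor 0.441, i.e. -55.9%.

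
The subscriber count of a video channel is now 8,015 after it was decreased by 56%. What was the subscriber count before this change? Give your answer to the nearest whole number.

18,216

The overall multiplier applied was 0.44.
So the original subscriber count was 8,015 ÷ 0.44 ≈ 18,216.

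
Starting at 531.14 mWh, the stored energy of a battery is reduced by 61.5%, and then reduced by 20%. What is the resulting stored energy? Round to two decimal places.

163.59 mWh

61.5% decrease: 531.14 × 0.385 = 204.4889.
After the 20% decrease: 204.4889 × 0.8 = 163.59112 ≈ 163.59.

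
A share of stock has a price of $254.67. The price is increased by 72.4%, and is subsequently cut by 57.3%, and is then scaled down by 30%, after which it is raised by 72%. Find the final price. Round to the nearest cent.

72.4% increase: $254.67 × 1.724 = $439.05108.
Apply the 57.3% decrease: $439.05108 × 0.427 = $187.47481116.
Apply the 30% decrease: $187.47481116 × 0.7 = $131.232367812.
After the 72% increase: $131.232367812 × 1.72 = $225.71967263664 ≈ $225.72.

$225.72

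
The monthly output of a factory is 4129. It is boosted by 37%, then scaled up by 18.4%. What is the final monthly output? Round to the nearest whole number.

Each change multiplies by a factor: 1.37 × 1.184 = 1.62208.
4129 × 1.62208 = 6697.56832 ≈ 6698.

6698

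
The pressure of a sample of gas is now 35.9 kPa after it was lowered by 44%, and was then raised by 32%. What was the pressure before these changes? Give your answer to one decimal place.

48.6 kPa

Undoing the 32% increase: 35.9 ÷ 1.32 ≈ 27.19697.
Undoing the 44% decrease: 27.19697 ÷ 0.56 ≈ 48.6 kPa.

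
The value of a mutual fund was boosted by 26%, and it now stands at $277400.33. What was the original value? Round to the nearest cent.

The overall multiplier applied was 1.26.
So the original value was $277400.33 ÷ 1.26 ≈ $220158.99.

$220158.99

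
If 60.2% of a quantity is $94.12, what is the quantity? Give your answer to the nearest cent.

$156.35

$94.12 ÷ 0.602 ≈ $156.35.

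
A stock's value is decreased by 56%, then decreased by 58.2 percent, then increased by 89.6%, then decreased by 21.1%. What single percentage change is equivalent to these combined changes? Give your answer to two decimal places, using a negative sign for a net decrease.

-72.49%

The combined multiplier is 0.44 × 0.418 × 1.896 × 0.789 = 0.27513402048.
That corresponds to a decrease of 72.49%.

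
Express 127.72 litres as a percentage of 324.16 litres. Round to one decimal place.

127.72 litres ÷ 324.16 litres ≈ 39.4%.

39.4%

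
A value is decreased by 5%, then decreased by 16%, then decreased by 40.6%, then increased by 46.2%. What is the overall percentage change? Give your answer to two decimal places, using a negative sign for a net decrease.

The combined multiplier is 0.95 × 0.84 × 0.594 × 1.462 = 0.693005544.
That corresponds to a decrease of 30.70%.

-30.70%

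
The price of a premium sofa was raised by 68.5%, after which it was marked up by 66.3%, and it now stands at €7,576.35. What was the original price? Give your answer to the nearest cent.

The overall multiplier applied was 1.685 × 1.663 = 2.802155.
So the original price was €7,576.35 ÷ 2.802155 ≈ €2,703.76.

€2,703.76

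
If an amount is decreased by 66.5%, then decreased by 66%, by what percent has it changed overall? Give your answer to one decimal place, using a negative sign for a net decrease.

The combined multiplier is 0.335 × 0.34 = 0.1139.
That corresponds to a decrease of 88.6%.

-88.6%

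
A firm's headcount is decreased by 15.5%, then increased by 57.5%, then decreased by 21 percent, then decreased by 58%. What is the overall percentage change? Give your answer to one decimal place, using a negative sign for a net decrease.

-55.8%

A 15.5% decrease multiplies by 0.845.
Then a 57.5% increase: 0.845 × 1.575 = 1.330875.
Then a 21% decrease: 1.330875 × 0.79 = 1.05139125.
Then a 58% decrease: 1.05139125 × 0.42 = 0.441584325.
Overall factor 0.441584325, i.e. -55.8%.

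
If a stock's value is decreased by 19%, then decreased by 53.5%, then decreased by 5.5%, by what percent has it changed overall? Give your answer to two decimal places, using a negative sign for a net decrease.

The combined multiplier is 0.81 × 0.465 × 0.945 = 0.35593425.
That corresponds to a decrease of 64.41%.

-64.41%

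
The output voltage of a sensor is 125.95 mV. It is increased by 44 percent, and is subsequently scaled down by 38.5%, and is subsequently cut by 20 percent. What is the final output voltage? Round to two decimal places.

89.23 mV

Apply the 44% increase: 125.95 × 1.44 = 181.368.
Apply the 38.5% decrease: 181.368 × 0.615 = 111.54132.
20% decrease: 111.54132 × 0.8 = 89.233056 ≈ 89.23.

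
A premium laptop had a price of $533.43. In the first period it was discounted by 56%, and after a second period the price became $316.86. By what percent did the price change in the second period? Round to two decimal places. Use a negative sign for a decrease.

35.00%

After the first period: $533.43 × 0.44 = $234.7092.
Second-period multiplier: $316.86 ÷ $234.7092 ≈ 1.350011.
That is a change of 35.00%.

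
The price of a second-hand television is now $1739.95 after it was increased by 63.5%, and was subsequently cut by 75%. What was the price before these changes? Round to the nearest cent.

The overall multiplier applied was 1.635 × 0.25 = 0.40875.
So the original price was $1739.95 ÷ 0.40875 ≈ $4256.76.

$4256.76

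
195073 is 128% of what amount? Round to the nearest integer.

152401

195073 ÷ 1.28 ≈ 152401.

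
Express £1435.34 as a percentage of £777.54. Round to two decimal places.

184.60%

£1435.34 ÷ £777.54 ≈ 184.60%.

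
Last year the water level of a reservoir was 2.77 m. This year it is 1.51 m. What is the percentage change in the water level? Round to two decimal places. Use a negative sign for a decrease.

-45.49%

Change: 1.51 − 2.77 = -1.26.
Relative to the original: -1.26 ÷ 2.77 ≈ -45.49%.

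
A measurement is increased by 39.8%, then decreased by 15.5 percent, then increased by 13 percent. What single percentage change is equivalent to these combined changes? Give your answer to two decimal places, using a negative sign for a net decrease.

A 39.8% increase multiplies by 1.398.
Then a 15.5% decrease: 1.398 × 0.845 = 1.18131.
Then a 13% increase: 1.18131 × 1.13 = 1.3348803.
Overall factor 1.3348803, i.e. 33.49%.

33.49%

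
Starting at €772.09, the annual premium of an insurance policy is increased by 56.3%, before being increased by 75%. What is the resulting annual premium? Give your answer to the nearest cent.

Apply the 56.3% increase: €772.09 × 1.563 = €1206.77667.
After the 75% increase: €1206.77667 × 1.75 = €2111.8591725 ≈ €2111.86.

€2111.86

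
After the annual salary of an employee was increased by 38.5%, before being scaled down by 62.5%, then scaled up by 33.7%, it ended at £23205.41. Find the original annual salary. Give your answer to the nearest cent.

£33417.72

Undoing the 33.7% increase: £23205.41 ÷ 1.337 ≈ £17356.327599.
Undoing the 62.5% decrease: £17356.327599 ÷ 0.375 = £46283.540264.
Undoing the 38.5% increase: £46283.540264 ÷ 1.385 ≈ £33417.72.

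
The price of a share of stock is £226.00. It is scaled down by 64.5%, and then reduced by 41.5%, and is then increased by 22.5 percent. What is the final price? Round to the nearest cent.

Each change multiplies by a factor: 0.355 × 0.585 × 1.225 = 0.254401875.
£226.00 × 0.254401875 = £57.49482375 ≈ £57.49.

£57.49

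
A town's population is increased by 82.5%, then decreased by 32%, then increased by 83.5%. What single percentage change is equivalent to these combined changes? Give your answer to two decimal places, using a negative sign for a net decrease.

The combined multiplier is 1.825 × 0.68 × 1.835 = 2.277235.
That corresponds to an increase of 127.72%.

127.72%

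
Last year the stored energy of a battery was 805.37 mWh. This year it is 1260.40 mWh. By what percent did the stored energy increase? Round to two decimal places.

Change: 1260.40 − 805.37 = 455.03.
Relative to the original: 455.03 ÷ 805.37 ≈ 56.50%.
So the stored energy increased by 56.50%.

56.50%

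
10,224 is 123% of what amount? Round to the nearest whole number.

10,224 ÷ 1.23 ≈ 8,312.

8,312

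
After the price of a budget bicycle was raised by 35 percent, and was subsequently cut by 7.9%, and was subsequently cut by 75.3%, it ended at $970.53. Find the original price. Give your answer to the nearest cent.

$3160.23

Undoing the 75.3% decrease: $970.53 ÷ 0.247 ≈ $3929.271255.
Undoing the 7.9% decrease: $3929.271255 ÷ 0.921 ≈ $4266.309723.
Undoing the 35% increase: $4266.309723 ÷ 1.35 ≈ $3160.23.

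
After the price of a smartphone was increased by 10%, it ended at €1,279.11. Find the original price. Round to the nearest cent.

€1,162.83

The overall multiplier applied was 1.1.
So the original price was €1,279.11 ÷ 1.1 ≈ €1,162.83.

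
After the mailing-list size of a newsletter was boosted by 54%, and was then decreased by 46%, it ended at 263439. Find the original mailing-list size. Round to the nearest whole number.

316786

Undoing the 46% decrease: 263439 ÷ 0.54 = 487850.
Undoing the 54% increase: 487850 ÷ 1.54 ≈ 316786.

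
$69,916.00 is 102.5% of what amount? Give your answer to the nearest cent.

$68,210.73

$69,916.00 ÷ 1.025 ≈ $68,210.73.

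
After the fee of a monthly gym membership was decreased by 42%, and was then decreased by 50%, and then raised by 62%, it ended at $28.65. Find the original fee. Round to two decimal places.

Undoing the 62% increase: $28.65 ÷ 1.62 ≈ $17.685185.
Undoing the 50% decrease: $17.685185 ÷ 0.5 = $35.37037.
Undoing the 42% decrease: $35.37037 ÷ 0.58 ≈ $60.98.

$60.98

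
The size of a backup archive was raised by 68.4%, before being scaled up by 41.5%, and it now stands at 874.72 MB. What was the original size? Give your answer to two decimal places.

367.09 MB

Undoing the 41.5% increase: 874.72 ÷ 1.415 ≈ 618.176678.
Undoing the 68.4% increase: 618.176678 ÷ 1.684 ≈ 367.09 MB.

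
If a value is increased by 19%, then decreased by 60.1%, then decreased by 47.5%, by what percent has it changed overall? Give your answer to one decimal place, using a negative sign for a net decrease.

-75.1%

The combined multiplier is 1.19 × 0.399 × 0.525 = 0.24927525.
That corresponds to a decrease of 75.1%.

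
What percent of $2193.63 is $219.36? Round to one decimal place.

$219.36 ÷ $2193.63 ≈ 10.0%.

10.0%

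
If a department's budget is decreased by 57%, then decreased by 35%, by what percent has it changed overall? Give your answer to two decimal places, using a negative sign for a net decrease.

The combined multiplier is 0.43 × 0.65 = 0.2795.
That corresponds to a decrease of 72.05%.

-72.05%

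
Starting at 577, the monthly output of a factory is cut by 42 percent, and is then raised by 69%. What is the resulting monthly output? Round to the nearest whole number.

566

Each change multiplies by a factor: 0.58 × 1.69 = 0.9802.
577 × 0.9802 = 565.5754 ≈ 566.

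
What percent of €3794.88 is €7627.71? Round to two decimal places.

201.00%

€7627.71 ÷ €3794.88 ≈ 201.00%.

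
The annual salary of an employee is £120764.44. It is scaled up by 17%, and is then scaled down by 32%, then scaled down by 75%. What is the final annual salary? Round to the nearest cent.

£24020.05

Each change multiplies by a factor: 1.17 × 0.68 × 0.25 = 0.1989.
£120764.44 × 0.1989 = £24020.047116 ≈ £24020.05.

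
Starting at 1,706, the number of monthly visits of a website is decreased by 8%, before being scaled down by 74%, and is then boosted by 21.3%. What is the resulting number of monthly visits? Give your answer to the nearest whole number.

Apply the 8% decrease: 1,706 × 0.92 = 1569.52.
After the 74% decrease: 1569.52 × 0.26 = 408.0752.
21.3% increase: 408.0752 × 1.213 = 494.9952176 ≈ 495.

495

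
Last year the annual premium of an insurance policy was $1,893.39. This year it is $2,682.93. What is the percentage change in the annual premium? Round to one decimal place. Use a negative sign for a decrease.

Change: $2,682.93 − $1,893.39 = $789.54.
Relative to the original: $789.54 ÷ $1,893.39 ≈ 41.7%.

41.7%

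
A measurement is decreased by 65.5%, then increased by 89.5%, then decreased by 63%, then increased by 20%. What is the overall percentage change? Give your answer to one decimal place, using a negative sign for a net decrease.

The combined multiplier is 0.345 × 1.895 × 0.37 × 1.2 = 0.2902761.
That corresponds to a decrease of 71.0%.

-71.0%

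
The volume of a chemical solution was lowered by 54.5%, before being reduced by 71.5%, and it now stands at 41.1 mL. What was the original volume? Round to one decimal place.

Undoing the 71.5% decrease: 41.1 ÷ 0.285 ≈ 144.210526.
Undoing the 54.5% decrease: 144.210526 ÷ 0.455 ≈ 316.9 mL.

316.9 mL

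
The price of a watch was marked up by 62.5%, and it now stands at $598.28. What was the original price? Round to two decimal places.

The overall multiplier applied was 1.625.
So the original price was $598.28 ÷ 1.625 ≈ $368.17.

$368.17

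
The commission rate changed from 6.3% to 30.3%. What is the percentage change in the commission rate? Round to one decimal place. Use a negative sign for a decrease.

The change is 30.3 − 6.3 = 24.0 percentage points.
Relative to the original 6.3%, that is 24.0 ÷ 6.3 ≈ 381.0%.

381.0%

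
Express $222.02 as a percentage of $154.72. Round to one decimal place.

$222.02 ÷ $154.72 ≈ 143.5%.

143.5%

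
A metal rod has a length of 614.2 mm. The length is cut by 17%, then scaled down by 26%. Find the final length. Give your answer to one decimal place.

377.2 mm

Each change multiplies by a factor: 0.83 × 0.74 = 0.6142.
614.2 × 0.6142 = 377.24164 ≈ 377.2.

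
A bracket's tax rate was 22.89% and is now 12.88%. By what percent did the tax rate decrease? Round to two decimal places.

The change is 12.88 − 22.89 = -10.01 percentage points.
Relative to the original 22.89%, that is -10.01 ÷ 22.89 ≈ -43.73%.
So the tax rate fell by 43.73%.

43.73%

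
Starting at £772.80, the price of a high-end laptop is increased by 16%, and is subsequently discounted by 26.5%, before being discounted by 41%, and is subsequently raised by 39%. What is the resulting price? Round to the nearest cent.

Each change multiplies by a factor: 1.16 × 0.735 × 0.59 × 1.39 = 0.69921726.
£772.80 × 0.69921726 = £540.355098528 ≈ £540.36.

£540.36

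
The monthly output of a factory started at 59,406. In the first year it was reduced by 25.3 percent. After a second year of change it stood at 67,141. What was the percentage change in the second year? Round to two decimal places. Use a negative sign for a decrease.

51.30%

After the first year: 59,406 × 0.747 = 44376.282.
Second-year multiplier: 67,141 ÷ 44376.282 ≈ 1.512993.
That is a change of 51.30%.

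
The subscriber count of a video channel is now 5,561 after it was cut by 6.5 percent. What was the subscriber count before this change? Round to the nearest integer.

The overall multiplier applied was 0.935.
So the original subscriber count was 5,561 ÷ 0.935 ≈ 5,948.

5,948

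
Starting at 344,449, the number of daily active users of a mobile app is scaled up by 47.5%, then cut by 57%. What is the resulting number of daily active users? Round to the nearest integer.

218,467

Apply the 47.5% increase: 344,449 × 1.475 = 508062.275.
After the 57% decrease: 508062.275 × 0.43 = 218466.77825 ≈ 218,467.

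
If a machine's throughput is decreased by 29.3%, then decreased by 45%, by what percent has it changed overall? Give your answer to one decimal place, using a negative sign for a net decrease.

-61.1%

A 29.3% decrease multiplies by 0.707.
Then a 45% decrease: 0.707 × 0.55 = 0.38885.
Overall factor 0.38885, i.e. -61.1%.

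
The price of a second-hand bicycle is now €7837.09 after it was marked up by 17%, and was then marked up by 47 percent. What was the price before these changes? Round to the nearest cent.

€4556.71

The overall multiplier applied was 1.17 × 1.47 = 1.7199.
So the original price was €7837.09 ÷ 1.7199 ≈ €4556.71.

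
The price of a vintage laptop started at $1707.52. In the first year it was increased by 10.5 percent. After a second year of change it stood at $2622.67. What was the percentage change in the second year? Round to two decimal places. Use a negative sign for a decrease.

After the first year: $1707.52 × 1.105 = $1886.8096.
Second-year multiplier: $2622.67 ÷ $1886.8096 ≈ 1.390002.
That is a change of 39.00%.

39.00%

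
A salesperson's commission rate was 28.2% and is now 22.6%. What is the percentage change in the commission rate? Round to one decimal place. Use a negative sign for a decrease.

The change is 22.6 − 28.2 = -5.6 percentage points.
Relative to the original 28.2%, that is -5.6 ÷ 28.2 ≈ -19.9%.

-19.9%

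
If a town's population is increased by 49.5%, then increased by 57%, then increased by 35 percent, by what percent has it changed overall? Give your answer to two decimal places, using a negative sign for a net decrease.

The combined multiplier is 1.495 × 1.57 × 1.35 = 3.1686525.
That corresponds to an increase of 216.87%.

216.87%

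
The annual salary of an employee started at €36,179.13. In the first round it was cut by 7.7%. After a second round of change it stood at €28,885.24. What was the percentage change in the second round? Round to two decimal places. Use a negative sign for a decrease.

After the first round: €36,179.13 × 0.923 = €33393.33699.
Second-round multiplier: €28,885.24 ÷ €33393.33699 ≈ 0.865.
That is a change of -13.50%.

-13.50%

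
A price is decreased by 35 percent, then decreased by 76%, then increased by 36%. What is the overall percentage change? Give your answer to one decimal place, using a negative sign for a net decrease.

-78.8%

The combined multiplier is 0.65 × 0.24 × 1.36 = 0.21216.
That corresponds to a decrease of 78.8%.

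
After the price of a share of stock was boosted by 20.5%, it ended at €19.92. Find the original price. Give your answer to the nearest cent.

The overall multiplier applied was 1.205.
So the original price was €19.92 ÷ 1.205 ≈ €16.53.

€16.53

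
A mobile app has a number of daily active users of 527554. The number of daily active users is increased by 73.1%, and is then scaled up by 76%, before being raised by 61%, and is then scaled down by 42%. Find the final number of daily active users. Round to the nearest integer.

Apply the 73.1% increase: 527554 × 1.731 = 913195.974.
Apply the 76% increase: 913195.974 × 1.76 = 1607224.91424.
After the 61% increase: 1607224.91424 × 1.61 = 2587632.1119264.
Apply the 42% decrease: 2587632.1119264 × 0.58 = 1500826.624917312 ≈ 1500827.

1500827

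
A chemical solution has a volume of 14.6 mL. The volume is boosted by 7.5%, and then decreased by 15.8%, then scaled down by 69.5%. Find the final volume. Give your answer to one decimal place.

4.0 mL

Each change multiplies by a factor: 1.075 × 0.842 × 0.305 = 0.27607075.
14.6 × 0.27607075 = 4.03063295 ≈ 4.0.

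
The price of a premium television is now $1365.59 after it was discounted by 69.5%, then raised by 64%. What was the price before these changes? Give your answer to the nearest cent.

$2730.09

The overall multiplier applied was 0.305 × 1.64 = 0.5002.
So the original price was $1365.59 ÷ 0.5002 ≈ $2730.09.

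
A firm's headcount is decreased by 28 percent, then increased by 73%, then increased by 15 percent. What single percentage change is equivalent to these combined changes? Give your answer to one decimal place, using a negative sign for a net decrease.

The combined multiplier is 0.72 × 1.73 × 1.15 = 1.43244.
That corresponds to an increase of 43.2%.

43.2%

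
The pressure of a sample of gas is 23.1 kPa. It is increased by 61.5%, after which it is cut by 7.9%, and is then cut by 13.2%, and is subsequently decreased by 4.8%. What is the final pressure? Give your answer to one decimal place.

28.4 kPa

Apply the 61.5% increase: 23.1 × 1.615 = 37.3065.
After the 7.9% decrease: 37.3065 × 0.921 = 34.3592865.
13.2% decrease: 34.3592865 × 0.868 = 29.823860682.
4.8% decrease: 29.823860682 × 0.952 = 28.392315369264 ≈ 28.4.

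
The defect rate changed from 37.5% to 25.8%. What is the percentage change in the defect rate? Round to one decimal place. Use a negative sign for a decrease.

-31.2%

The change is 25.8 − 37.5 = -11.7 percentage points.
Relative to the original 37.5%, that is -11.7 ÷ 37.5 = -31.2%.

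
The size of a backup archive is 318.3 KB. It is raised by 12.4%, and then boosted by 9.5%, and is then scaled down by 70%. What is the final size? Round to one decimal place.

117.5 KB

Each change multiplies by a factor: 1.124 × 1.095 × 0.3 = 0.369234.
318.3 × 0.369234 = 117.5271822 ≈ 117.5.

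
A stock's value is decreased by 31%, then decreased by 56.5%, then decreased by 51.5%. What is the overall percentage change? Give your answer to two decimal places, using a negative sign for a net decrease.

-85.44%

A 31% decrease multiplies by 0.69.
Then a 56.5% decrease: 0.69 × 0.435 = 0.30015.
Then a 51.5% decrease: 0.30015 × 0.485 = 0.14557275.
Overall factor 0.14557275, i.e. -85.44%.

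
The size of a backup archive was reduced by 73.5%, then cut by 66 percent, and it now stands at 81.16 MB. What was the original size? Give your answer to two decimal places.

Undoing the 66% decrease: 81.16 ÷ 0.34 ≈ 238.705882.
Undoing the 73.5% decrease: 238.705882 ÷ 0.265 ≈ 900.78 MB.

900.78 MB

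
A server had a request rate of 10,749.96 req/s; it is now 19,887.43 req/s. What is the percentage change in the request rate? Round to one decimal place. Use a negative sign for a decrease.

Change: 19,887.43 − 10,749.96 = 9,137.47.
Relative to the original: 9,137.47 ÷ 10,749.96 ≈ 85.0%.

85.0%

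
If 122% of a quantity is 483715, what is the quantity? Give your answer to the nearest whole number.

483715 ÷ 1.22 ≈ 396488.

396488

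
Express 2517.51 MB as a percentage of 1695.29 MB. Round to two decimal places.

2517.51 MB ÷ 1695.29 MB ≈ 148.50%.

148.50%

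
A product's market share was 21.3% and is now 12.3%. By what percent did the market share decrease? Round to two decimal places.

42.25%

The change is 12.3 − 21.3 = -9.0 percentage points.
Relative to the original 21.3%, that is -9.0 ÷ 21.3 ≈ -42.25%.
So the market share fell by 42.25%.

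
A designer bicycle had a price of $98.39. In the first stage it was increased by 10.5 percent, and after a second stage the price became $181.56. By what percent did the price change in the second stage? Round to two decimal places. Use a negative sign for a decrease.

After the first stage: $98.39 × 1.105 = $108.72095.
Second-stage multiplier: $181.56 ÷ $108.72095 ≈ 1.669963.
That is a change of 67.00%.

67.00%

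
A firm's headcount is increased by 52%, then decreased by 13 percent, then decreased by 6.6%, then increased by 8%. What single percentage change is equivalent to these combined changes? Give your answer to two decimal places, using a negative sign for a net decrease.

33.39%

A 52% increase multiplies by 1.52.
Then a 13% decrease: 1.52 × 0.87 = 1.3224.
Then a 6.6% decrease: 1.3224 × 0.934 = 1.2351216.
Then an 8% increase: 1.2351216 × 1.08 = 1.333931328.
Overall factor 1.333931328, i.e. 33.39%.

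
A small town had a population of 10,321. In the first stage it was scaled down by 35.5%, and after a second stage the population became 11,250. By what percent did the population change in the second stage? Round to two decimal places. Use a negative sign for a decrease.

68.99%

After the first stage: 10,321 × 0.645 = 6657.045.
Second-stage multiplier: 11,250 ÷ 6657.045 ≈ 1.689939.
That is a change of 68.99%.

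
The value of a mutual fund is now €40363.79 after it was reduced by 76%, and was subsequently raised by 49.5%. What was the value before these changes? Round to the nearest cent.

The overall multiplier applied was 0.24 × 1.495 = 0.3588.
So the original value was €40363.79 ÷ 0.3588 ≈ €112496.63.

€112496.63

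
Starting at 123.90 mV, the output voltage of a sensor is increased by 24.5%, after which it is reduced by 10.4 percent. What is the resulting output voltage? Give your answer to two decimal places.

Each change multiplies by a factor: 1.245 × 0.896 = 1.11552.
123.90 × 1.11552 = 138.212928 ≈ 138.21.

138.21 mV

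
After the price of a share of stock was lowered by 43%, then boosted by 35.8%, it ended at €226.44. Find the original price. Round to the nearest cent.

€292.54

Undoing the 35.8% increase: €226.44 ÷ 1.358 ≈ €166.745214.
Undoing the 43% decrease: €166.745214 ÷ 0.57 ≈ €292.54.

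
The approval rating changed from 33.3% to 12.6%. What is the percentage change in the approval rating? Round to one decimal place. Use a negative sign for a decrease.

The change is 12.6 − 33.3 = -20.7 percentage points.
Relative to the original 33.3%, that is -20.7 ÷ 33.3 ≈ -62.2%.

-62.2%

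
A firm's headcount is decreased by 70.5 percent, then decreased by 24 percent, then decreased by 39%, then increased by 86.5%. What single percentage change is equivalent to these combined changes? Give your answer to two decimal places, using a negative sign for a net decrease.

A 70.5% decrease multiplies by 0.295.
Then a 24% decrease: 0.295 × 0.76 = 0.2242.
Then a 39% decrease: 0.2242 × 0.61 = 0.136762.
Then an 86.5% increase: 0.136762 × 1.865 = 0.25506113.
Overall factor 0.25506113, i.e. -74.49%.

-74.49%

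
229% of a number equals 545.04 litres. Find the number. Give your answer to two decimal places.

545.04 litres ÷ 2.29 ≈ 238.01 litres.

238.01 litres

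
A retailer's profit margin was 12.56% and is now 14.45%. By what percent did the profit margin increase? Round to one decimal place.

15.0%

The change is 14.45 − 12.56 = 1.89 percentage points.
Relative to the original 12.56%, that is 1.89 ÷ 12.56 ≈ 15.0%.
So the profit margin rose by 15.0%.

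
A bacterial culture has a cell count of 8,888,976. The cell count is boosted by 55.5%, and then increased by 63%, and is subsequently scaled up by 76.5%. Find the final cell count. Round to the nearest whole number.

39,766,232

Each change multiplies by a factor: 1.555 × 1.63 × 1.765 = 4.47365725.
8,888,976 × 4.47365725 = 39766231.927476 ≈ 39,766,232.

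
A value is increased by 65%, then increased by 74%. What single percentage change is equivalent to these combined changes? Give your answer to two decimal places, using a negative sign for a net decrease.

The combined multiplier is 1.65 × 1.74 = 2.871.
That corresponds to an increase of 187.10%.

187.10%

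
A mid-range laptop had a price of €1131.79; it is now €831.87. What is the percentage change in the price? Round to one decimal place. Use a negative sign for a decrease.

-26.5%

Change: €831.87 − €1131.79 = -€299.92.
Relative to the original: -€299.92 ÷ €1131.79 ≈ -26.5%.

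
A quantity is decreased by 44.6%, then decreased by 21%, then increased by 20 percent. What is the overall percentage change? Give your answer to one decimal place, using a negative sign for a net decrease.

The combined multiplier is 0.554 × 0.79 × 1.2 = 0.525192.
That corresponds to a decrease of 47.5%.

-47.5%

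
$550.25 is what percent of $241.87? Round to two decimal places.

$550.25 ÷ $241.87 ≈ 227.50%.

227.50%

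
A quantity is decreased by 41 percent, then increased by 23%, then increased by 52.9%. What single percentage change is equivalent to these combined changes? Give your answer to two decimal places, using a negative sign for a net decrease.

The combined multiplier is 0.59 × 1.23 × 1.529 = 1.1095953.
That corresponds to an increase of 10.96%.

10.96%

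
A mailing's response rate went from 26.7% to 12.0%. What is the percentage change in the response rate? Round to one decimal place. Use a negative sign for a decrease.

-55.1%

The change is 12.0 − 26.7 = -14.7 percentage points.
Relative to the original 26.7%, that is -14.7 ÷ 26.7 ≈ -55.1%.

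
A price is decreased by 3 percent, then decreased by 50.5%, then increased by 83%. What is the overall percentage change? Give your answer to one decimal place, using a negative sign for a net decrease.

-12.1%

The combined multiplier is 0.97 × 0.495 × 1.83 = 0.8786745.
That corresponds to a decrease of 12.1%.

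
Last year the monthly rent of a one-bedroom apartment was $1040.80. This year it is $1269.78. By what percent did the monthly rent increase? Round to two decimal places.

Change: $1269.78 − $1040.80 = $228.98.
Relative to the original: $228.98 ÷ $1040.80 ≈ 22.00%.
So the monthly rent increased by 22.00%.

22.00%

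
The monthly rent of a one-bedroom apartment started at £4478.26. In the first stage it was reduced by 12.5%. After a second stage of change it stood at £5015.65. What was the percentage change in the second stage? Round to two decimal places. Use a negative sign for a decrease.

After the first stage: £4478.26 × 0.875 = £3918.4775.
Second-stage multiplier: £5015.65 ÷ £3918.4775 ≈ 1.28.
That is a change of 28.00%.

28.00%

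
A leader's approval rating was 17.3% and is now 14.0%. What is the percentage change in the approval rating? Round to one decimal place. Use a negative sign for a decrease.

-19.1%

The change is 14.0 − 17.3 = -3.3 percentage points.
Relative to the original 17.3%, that is -3.3 ÷ 17.3 ≈ -19.1%.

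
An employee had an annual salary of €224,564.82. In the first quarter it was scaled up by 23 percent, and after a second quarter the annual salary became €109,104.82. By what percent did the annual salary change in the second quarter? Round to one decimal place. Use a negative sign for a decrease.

After the first quarter: €224,564.82 × 1.23 = €276214.7286.
Second-quarter multiplier: €109,104.82 ÷ €276214.7286 ≈ 0.395.
That is a change of -60.5%.

-60.5%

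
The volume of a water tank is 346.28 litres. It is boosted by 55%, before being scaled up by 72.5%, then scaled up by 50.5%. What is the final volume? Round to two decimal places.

1393.43 litres

After the 55% increase: 346.28 × 1.55 = 536.734.
After the 72.5% increase: 536.734 × 1.725 = 925.86615.
Apply the 50.5% increase: 925.86615 × 1.505 = 1393.42855575 ≈ 1393.43.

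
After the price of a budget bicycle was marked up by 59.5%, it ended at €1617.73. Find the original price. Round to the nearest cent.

The overall multiplier applied was 1.595.
So the original price was €1617.73 ÷ 1.595 ≈ €1014.25.

€1014.25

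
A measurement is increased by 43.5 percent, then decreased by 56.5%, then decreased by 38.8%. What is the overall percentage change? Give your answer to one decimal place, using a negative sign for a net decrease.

A 43.5% increase multiplies by 1.435.
Then a 56.5% decrease: 1.435 × 0.435 = 0.624225.
Then a 38.8% decrease: 0.624225 × 0.612 = 0.3820257.
Overall factor 0.3820257, i.e. -61.8%.

-61.8%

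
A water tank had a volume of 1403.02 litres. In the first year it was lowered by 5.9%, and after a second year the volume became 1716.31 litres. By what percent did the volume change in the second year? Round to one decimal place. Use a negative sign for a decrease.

30.0%

After the first year: 1403.02 × 0.941 = 1320.24182.
Second-year multiplier: 1716.31 ÷ 1320.24182 ≈ 1.3.
That is a change of 30.0%.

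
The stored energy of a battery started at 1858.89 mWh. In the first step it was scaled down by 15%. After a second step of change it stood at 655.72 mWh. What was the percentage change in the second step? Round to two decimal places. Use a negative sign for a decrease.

After the first step: 1858.89 × 0.85 = 1580.0565.
Second-step multiplier: 655.72 ÷ 1580.0565 ≈ 0.414998.
That is a change of -58.50%.

-58.50%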